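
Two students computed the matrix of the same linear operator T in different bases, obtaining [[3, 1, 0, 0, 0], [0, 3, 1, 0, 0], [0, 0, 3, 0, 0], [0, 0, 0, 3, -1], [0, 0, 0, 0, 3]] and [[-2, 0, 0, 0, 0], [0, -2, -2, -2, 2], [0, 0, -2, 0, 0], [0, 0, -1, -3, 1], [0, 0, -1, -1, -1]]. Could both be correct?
No.

trace(A) = 15 but trace(B) = -10. The trace is a similarity invariant, so A and B are not similar.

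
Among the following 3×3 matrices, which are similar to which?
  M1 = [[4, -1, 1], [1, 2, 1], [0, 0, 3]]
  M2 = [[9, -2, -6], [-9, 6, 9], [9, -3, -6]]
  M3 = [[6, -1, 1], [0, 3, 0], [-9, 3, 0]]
1 class: {M1, M2, M3}

Characteristic polynomials: χ_{M1} = (x - 3)^3, χ_{M2} = (x - 3)^3, χ_{M3} = (x - 3)^3.

{M1, M2, M3}: invariant factors x - 3, (x - 3)^2.

Matrices are similar if and only if their invariant-factor lists agree; the partition into similarity classes is {M1, M2, M3}.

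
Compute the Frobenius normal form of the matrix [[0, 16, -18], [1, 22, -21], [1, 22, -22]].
R = [[0, 0, 16], [1, 0, 20], [0, 1, 0]]

The invariant factors of A (the non-unit diagonal entries of the Smith normal form of xI - A over ℚ[x]) are (x + 4)(x^2 - 4x - 4), each dividing the next. The characteristic polynomial is their product, (x + 4)(x^2 - 4x - 4).

The rational canonical form is the block-diagonal matrix of companion matrices C(f_i):
R = [[0, 0, 16], [1, 0, 20], [0, 1, 0]].

Note the characteristic polynomial does not split into linear factors over ℚ, so A has no Jordan form over ℚ; the rational canonical form exists over any field.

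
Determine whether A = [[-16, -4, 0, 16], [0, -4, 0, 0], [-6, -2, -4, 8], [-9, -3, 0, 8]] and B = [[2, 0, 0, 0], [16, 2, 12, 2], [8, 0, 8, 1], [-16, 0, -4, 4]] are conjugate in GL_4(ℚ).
trace(A) = -16 but trace(B) = 16. The trace is a similarity invariant, so A and B are not similar.

No.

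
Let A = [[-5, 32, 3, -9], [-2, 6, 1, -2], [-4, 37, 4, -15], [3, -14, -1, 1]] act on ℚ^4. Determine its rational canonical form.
The invariant factors of A (the non-unit diagonal entries of the Smith normal form of xI - A over ℚ[x]) are (x - 6)(x^3 + 2x + 4), each dividing the next. The characteristic polynomial is their product, (x - 6)(x^3 + 2x + 4).

The rational canonical form is the block-diagonal matrix of companion matrices C(f_i):
R = [[0, 0, 0, 24], [1, 0, 0, 8], [0, 1, 0, -2], [0, 0, 1, 6]].

Note the characteristic polynomial does not split into linear factors over ℚ, so A has no Jordan form over ℚ; the rational canonical form exists over any field.

R = [[0, 0, 0, 24], [1, 0, 0, 8], [0, 1, 0, -2], [0, 0, 1, 6]]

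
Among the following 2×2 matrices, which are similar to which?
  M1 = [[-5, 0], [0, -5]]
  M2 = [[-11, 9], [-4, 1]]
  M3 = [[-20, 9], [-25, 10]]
Characteristic polynomials: χ_{M1} = (x + 5)^2, χ_{M2} = (x + 5)^2, χ_{M3} = (x + 5)^2.

{M1}: invariant factors x + 5, x + 5.

{M2, M3}: invariant factors (x + 5)^2.

Matrices are similar if and only if their invariant-factor lists agree; the partition into similarity classes is {M1}, {M2, M3}.

2 classes: {M1}, {M2, M3}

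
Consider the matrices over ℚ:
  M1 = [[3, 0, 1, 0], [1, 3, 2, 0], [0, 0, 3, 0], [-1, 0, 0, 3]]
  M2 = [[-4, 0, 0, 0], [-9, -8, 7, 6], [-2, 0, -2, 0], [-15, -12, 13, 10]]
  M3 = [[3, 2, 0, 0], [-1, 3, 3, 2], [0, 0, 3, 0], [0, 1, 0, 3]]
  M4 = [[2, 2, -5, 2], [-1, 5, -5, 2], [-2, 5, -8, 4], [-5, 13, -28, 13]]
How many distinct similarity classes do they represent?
Characteristic polynomials: χ_{M1} = (x - 3)^4, χ_{M2} = (x - 4)(x + 2)^2(x + 4), χ_{M3} = (x - 3)^4, χ_{M4} = (x - 3)^4.

{M1, M3, M4}: invariant factors x - 3, (x - 3)^3.

{M2}: invariant factors (x - 4)(x + 2)^2(x + 4).

Matrices are similar if and only if their invariant-factor lists agree; the partition into similarity classes is {M1, M3, M4}, {M2}.

2 classes: {M1, M3, M4}, {M2}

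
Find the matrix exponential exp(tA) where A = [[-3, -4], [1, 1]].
e^{tA} = [[(1 - 2*t)*e^{-t}, -4*t*e^{-t}], [t*e^{-t}, (2*t + 1)*e^{-t}]]

A has Jordan form J = [[-1, 1], [0, -1]] with A = PJP^{-1}, so e^{tA} = P e^{tJ} P^{-1}.

For a Jordan block J_k(λ), e^{tJ_k(λ)} = e^{λt} · (I + tN + t^2 N^2/2! + ... + t^{k-1} N^{k-1}/(k-1)!) where N is the nilpotent superdiagonal part.

Assembling the blocks and conjugating back gives the entries of e^{tA} as shown above.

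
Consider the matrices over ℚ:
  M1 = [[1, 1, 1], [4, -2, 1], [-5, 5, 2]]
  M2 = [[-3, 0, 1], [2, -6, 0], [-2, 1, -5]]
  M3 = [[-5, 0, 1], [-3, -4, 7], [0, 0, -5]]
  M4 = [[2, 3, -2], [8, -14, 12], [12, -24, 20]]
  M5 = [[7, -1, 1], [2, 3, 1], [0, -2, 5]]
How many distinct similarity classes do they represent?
4 classes: {M1}, {M2, M3}, {M4}, {M5}

Characteristic polynomials: χ_{M1} = (x - 2)^2(x + 3), χ_{M2} = (x + 4)(x + 5)^2, χ_{M3} = (x + 4)(x + 5)^2, χ_{M4} = (x - 4)(x - 2)^2, χ_{M5} = (x - 5)^3.

{M1}: invariant factors (x - 2)^2(x + 3).

{M2, M3}: invariant factors (x + 4)(x + 5)^2.

{M4}: invariant factors (x - 4)(x - 2)^2.

{M5}: invariant factors (x - 5)^3.

Matrices are similar if and only if their invariant-factor lists agree; the partition into similarity classes is {M1}, {M2, M3}, {M4}, {M5}.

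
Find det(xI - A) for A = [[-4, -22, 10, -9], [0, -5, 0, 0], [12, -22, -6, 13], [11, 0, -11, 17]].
χ_A(x) = (x - 6)^2(x + 5)^2

xI - A = [[x + 4, 22, -10, 9], [0, x + 5, 0, 0], [-12, 22, x + 6, -13], [-11, 0, 11, x - 17]].

Expanding det(xI - A) along the first row:
det(xI - A) = + (x + 4)·det([[x + 5, 0, 0], [22, x + 6, -13], [0, 11, x - 17]]) - (22)·det([[0, 0, 0], [-12, x + 6, -13], [-11, 11, x - 17]]) + (-10)·det([[0, x + 5, 0], [-12, 22, -13], [-11, 0, x - 17]]) - (9)·det([[0, x + 5, 0], [-12, 22, x + 6], [-11, 0, 11]]).

Evaluating gives χ_A(x) = x^4 - 2x^3 - 59x^2 + 60x + 900 = (x - 6)^2(x + 5)^2.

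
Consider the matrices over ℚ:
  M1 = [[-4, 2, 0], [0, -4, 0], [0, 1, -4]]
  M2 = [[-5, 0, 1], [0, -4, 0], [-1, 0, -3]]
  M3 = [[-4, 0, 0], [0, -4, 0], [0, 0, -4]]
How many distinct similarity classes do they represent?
2 classes: {M1, M2}, {M3}

Characteristic polynomials: χ_{M1} = (x + 4)^3, χ_{M2} = (x + 4)^3, χ_{M3} = (x + 4)^3.

{M1, M2}: invariant factors x + 4, (x + 4)^2.

{M3}: invariant factors x + 4, x + 4, x + 4.

Matrices are similar if and only if their invariant-factor lists agree; the partition into similarity classes is {M1, M2}, {M3}.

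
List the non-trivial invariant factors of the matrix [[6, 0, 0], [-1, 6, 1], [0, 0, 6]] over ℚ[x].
x - 6, (x - 6)^2

The Jordan structure of A has elementary divisors (x - 6)^2, (x - 6). Arranging the block sizes at each eigenvalue in decreasing order and taking row products gives the invariant factors.

Invariant factors (smallest first, each dividing the next): x - 6, (x - 6)^2.

Check: the last factor (x - 6)^2 is the minimal polynomial, and the product (x - 6)^3 is the characteristic polynomial.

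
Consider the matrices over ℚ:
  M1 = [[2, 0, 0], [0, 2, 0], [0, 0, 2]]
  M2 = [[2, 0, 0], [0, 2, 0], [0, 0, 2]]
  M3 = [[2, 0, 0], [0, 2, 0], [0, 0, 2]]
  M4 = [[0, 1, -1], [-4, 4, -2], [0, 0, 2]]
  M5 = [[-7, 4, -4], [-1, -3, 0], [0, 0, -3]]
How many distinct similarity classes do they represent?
Characteristic polynomials: χ_{M1} = (x - 2)^3, χ_{M2} = (x - 2)^3, χ_{M3} = (x - 2)^3, χ_{M4} = (x - 2)^3, χ_{M5} = (x + 3)(x + 5)^2.

{M1, M2, M3}: invariant factors x - 2, x - 2, x - 2.

{M4}: invariant factors x - 2, (x - 2)^2.

{M5}: invariant factors (x + 3)(x + 5)^2.

Matrices are similar if and only if their invariant-factor lists agree; the partition into similarity classes is {M1, M2, M3}, {M4}, {M5}.

3 classes: {M1, M2, M3}, {M4}, {M5}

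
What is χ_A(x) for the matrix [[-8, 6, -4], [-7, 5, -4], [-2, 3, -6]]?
χ_A(x) = (x + 1)(x + 4)^2

xI - A = [[x + 8, -6, 4], [7, x - 5, 4], [2, -3, x + 6]].

Expanding det(xI - A) along the first row:
det(xI - A) = + (x + 8)·det([[x - 5, 4], [-3, x + 6]]) - (-6)·det([[7, 4], [2, x + 6]]) + (4)·det([[7, x - 5], [2, -3]]).

Evaluating gives χ_A(x) = x^3 + 9x^2 + 24x + 16 = (x + 1)(x + 4)^2.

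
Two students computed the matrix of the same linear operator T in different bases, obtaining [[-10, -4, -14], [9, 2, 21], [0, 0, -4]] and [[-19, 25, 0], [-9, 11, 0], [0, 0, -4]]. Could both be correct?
Yes.

Two matrices over a field are similar if and only if they have the same invariant factors.

Both A and B have characteristic polynomial (x + 4)^3 and minimal polynomial (x + 4)^2. Computing further, both have invariant factors x + 4, (x + 4)^2. Hence A and B are similar.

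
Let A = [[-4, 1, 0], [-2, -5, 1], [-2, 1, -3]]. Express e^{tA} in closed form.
A has Jordan form J = [[-4, 1, 0], [0, -4, 1], [0, 0, -4]] with A = PJP^{-1}, so e^{tA} = P e^{tJ} P^{-1}.

For a Jordan block J_k(λ), e^{tJ_k(λ)} = e^{λt} · (I + tN + t^2 N^2/2! + ... + t^{k-1} N^{k-1}/(k-1)!) where N is the nilpotent superdiagonal part.

Assembling the blocks and conjugating back gives the entries of e^{tA} as shown above.

e^{tA} = [[(1 - t^2)*e^{-4*t}, t*(2 - t)*e^{-4*t}/2, t^2*e^{-4*t}/2], [-2*t*e^{-4*t}, (1 - t)*e^{-4*t}, t*e^{-4*t}], [2*t*(-t - 1)*e^{-4*t}, t*(1 - t)*e^{-4*t}, (t^2 + t + 1)*e^{-4*t}]]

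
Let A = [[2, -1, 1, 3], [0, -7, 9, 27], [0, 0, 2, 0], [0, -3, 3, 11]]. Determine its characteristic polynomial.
χ_A(x) = (x - 2)^4

xI - A = [[x - 2, 1, -1, -3], [0, x + 7, -9, -27], [0, 0, x - 2, 0], [0, 3, -3, x - 11]].

Expanding det(xI - A) along the first row:
det(xI - A) = + (x - 2)·det([[x + 7, -9, -27], [0, x - 2, 0], [3, -3, x - 11]]) - (1)·det([[0, -9, -27], [0, x - 2, 0], [0, -3, x - 11]]) + (-1)·det([[0, x + 7, -27], [0, 0, 0], [0, 3, x - 11]]) - (-3)·det([[0, x + 7, -9], [0, 0, x - 2], [0, 3, -3]]).

Evaluating gives χ_A(x) = x^4 - 8x^3 + 24x^2 - 32x + 16 = (x - 2)^4.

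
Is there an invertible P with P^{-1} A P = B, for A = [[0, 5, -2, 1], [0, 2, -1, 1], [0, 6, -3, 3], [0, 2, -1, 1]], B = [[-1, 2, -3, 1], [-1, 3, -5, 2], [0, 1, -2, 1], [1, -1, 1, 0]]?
Yes.

Two matrices over a field are similar if and only if they have the same invariant factors.

Both A and B have characteristic polynomial x^4 and minimal polynomial x^2. Computing further, both have invariant factors x^2, x^2. Hence A and B are similar.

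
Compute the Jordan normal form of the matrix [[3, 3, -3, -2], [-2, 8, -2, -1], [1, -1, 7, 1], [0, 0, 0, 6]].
J = [[6, 1, 0, 0], [0, 6, 0, 0], [0, 0, 6, 1], [0, 0, 0, 6]]

The characteristic polynomial is det(xI - A) = (x - 6)^4, so the eigenvalues are 6 (algebraic multiplicity 4).

For λ = 6: rank(A - 6I) = 2, rank((A - 6I)^2) = 0. The eigenspace has dimension 4 - 2 = 2, so there are 2 Jordan blocks; the rank sequence gives block sizes [2, 2].

Assembling the blocks gives the Jordan form J above.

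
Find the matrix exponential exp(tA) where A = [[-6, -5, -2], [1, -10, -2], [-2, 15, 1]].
e^{tA} = [[(1 - t)*e^{-5*t}, -5*t*e^{-5*t}, -2*t*e^{-5*t}], [t*(1 - t)*e^{-5*t}, (-5*t^2 - 5*t + 1)*e^{-5*t}, 2*t*(-t - 1)*e^{-5*t}], [t*(5*t - 4)*e^{-5*t}/2, 5*t*(5*t + 6)*e^{-5*t}/2, (5*t^2 + 6*t + 1)*e^{-5*t}]]

A has Jordan form J = [[-5, 1, 0], [0, -5, 1], [0, 0, -5]] with A = PJP^{-1}, so e^{tA} = P e^{tJ} P^{-1}.

For a Jordan block J_k(λ), e^{tJ_k(λ)} = e^{λt} · (I + tN + t^2 N^2/2! + ... + t^{k-1} N^{k-1}/(k-1)!) where N is the nilpotent superdiagonal part.

Assembling the blocks and conjugating back gives the entries of e^{tA} as shown above.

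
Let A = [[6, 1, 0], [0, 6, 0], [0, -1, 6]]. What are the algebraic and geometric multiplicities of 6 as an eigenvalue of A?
The characteristic polynomial is (x - 6)^3, so the factor x - 6 appears with exponent 3: the algebraic multiplicity is 3.

rank(A - 6I) = 1, so the eigenspace has dimension 3 - 1 = 2: the geometric multiplicity is 2.

Since 2 < 3, A is not diagonalizable.

algebraic multiplicity 3, geometric multiplicity 2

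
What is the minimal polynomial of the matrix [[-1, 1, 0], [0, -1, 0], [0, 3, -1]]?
The characteristic polynomial factors as (x + 1)^3. The minimal polynomial is ∏(x - λ)^{k_λ} where k_λ is the size of the largest Jordan block at λ.

For λ = -1: rank(A + I) = 1, and the largest Jordan block has size 2 (the smallest k with rank((A + I)^k) = rank((A + I)^(k+1))).

So m_A(x) = (x + 1)^2.

m_A(x) = (x + 1)^2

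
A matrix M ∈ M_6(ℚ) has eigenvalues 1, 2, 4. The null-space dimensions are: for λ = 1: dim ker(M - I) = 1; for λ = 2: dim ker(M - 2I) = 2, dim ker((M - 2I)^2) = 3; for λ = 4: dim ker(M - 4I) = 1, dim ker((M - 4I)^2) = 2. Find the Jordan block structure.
Jordan blocks: (1, 1), (2, 2), (2, 1), (4, 2)

λ = 1: successive nullity increments [1] count blocks of size ≥ k; block sizes are [1].
λ = 2: successive nullity increments [2, 1] count blocks of size ≥ k; block sizes are [2, 1].
λ = 4: successive nullity increments [1, 1] count blocks of size ≥ k; block sizes are [2].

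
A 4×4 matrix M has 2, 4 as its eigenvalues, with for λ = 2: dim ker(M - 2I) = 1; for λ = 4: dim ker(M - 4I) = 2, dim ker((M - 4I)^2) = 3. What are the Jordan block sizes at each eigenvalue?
λ = 2: successive nullity increments [1] count blocks of size ≥ k; block sizes are [1].
λ = 4: successive nullity increments [2, 1] count blocks of size ≥ k; block sizes are [2, 1].

Jordan blocks: (2, 1), (4, 2), (4, 1)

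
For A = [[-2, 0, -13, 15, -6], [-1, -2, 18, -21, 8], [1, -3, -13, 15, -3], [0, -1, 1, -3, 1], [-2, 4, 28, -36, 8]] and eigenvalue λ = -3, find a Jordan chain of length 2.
We seek v_1 ∈ ker((A + 3I)^2) \ ker(A + 3I), then set v_{i+1} = (A + 3I) v_i.

One such chain is v_1 = [[0, 1, 0, 0, 0]]^T, v_2 = [[0, 1, -3, -1, 4]]^T. Check: (A + 3I) v_2 = [[0, 0, 0, 0, 0]]^T = 0.

v_1 = [[0, 1, 0, 0, 0]]^T, v_2 = [[0, 1, -3, -1, 4]]^T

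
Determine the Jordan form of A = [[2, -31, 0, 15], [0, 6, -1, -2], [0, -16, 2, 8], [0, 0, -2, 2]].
The characteristic polynomial is det(xI - A) = (x - 6)(x - 2)^3, so the eigenvalues are 2 (algebraic multiplicity 3), 6 (algebraic multiplicity 1).

For λ = 2: rank(A - 2I) = 3, rank((A - 2I)^2) = 2, rank((A - 2I)^3) = 1. The eigenspace has dimension 4 - 3 = 1, so there is 1 Jordan block; the rank sequence gives block sizes [3].

For λ = 6: algebraic multiplicity 1 gives one 1×1 block.

Assembling the blocks gives the Jordan form J above.

J = [[2, 1, 0, 0], [0, 2, 1, 0], [0, 0, 2, 0], [0, 0, 0, 6]]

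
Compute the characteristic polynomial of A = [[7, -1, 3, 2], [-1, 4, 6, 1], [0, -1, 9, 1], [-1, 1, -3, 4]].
χ_A(x) = (x - 6)^4

xI - A = [[x - 7, 1, -3, -2], [1, x - 4, -6, -1], [0, 1, x - 9, -1], [1, -1, 3, x - 4]].

Expanding det(xI - A) along the first row:
det(xI - A) = + (x - 7)·det([[x - 4, -6, -1], [1, x - 9, -1], [-1, 3, x - 4]]) - (1)·det([[1, -6, -1], [0, x - 9, -1], [1, 3, x - 4]]) + (-3)·det([[1, x - 4, -1], [0, 1, -1], [1, -1, x - 4]]) - (-2)·det([[1, x - 4, -6], [0, 1, x - 9], [1, -1, 3]]).

Evaluating gives χ_A(x) = x^4 - 24x^3 + 216x^2 - 864x + 1296 = (x - 6)^4.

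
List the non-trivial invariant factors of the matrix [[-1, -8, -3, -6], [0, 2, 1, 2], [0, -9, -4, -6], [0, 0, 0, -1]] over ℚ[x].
x + 1, (x + 1)^3

The Jordan structure of A has elementary divisors (x + 1)^3, (x + 1). Arranging the block sizes at each eigenvalue in decreasing order and taking row products gives the invariant factors.

Invariant factors (smallest first, each dividing the next): x + 1, (x + 1)^3.

Check: the last factor (x + 1)^3 is the minimal polynomial, and the product (x + 1)^4 is the characteristic polynomial.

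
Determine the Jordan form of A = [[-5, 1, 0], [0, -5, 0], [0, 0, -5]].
J = [[-5, 1, 0], [0, -5, 0], [0, 0, -5]]

The characteristic polynomial is det(xI - A) = (x + 5)^3, so the eigenvalues are -5 (algebraic multiplicity 3).

For λ = -5: rank(A + 5I) = 1, rank((A + 5I)^2) = 0. The eigenspace has dimension 3 - 1 = 2, so there are 2 Jordan blocks; the rank sequence gives block sizes [2, 1].

Assembling the blocks gives the Jordan form J above.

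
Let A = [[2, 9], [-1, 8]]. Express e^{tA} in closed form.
A has Jordan form J = [[5, 1], [0, 5]] with A = PJP^{-1}, so e^{tA} = P e^{tJ} P^{-1}.

For a Jordan block J_k(λ), e^{tJ_k(λ)} = e^{λt} · (I + tN + t^2 N^2/2! + ... + t^{k-1} N^{k-1}/(k-1)!) where N is the nilpotent superdiagonal part.

Assembling the blocks and conjugating back gives the entries of e^{tA} as shown above.

e^{tA} = [[(1 - 3*t)*e^{5*t}, 9*t*e^{5*t}], [-t*e^{5*t}, (3*t + 1)*e^{5*t}]]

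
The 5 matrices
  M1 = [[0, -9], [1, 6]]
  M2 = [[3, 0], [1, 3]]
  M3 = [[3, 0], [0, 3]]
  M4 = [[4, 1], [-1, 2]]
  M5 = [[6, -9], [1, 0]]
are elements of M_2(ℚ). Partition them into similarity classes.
Characteristic polynomials: χ_{M1} = (x - 3)^2, χ_{M2} = (x - 3)^2, χ_{M3} = (x - 3)^2, χ_{M4} = (x - 3)^2, χ_{M5} = (x - 3)^2.

{M1, M2, M4, M5}: invariant factors (x - 3)^2.

{M3}: invariant factors x - 3, x - 3.

Matrices are similar if and only if their invariant-factor lists agree; the partition into similarity classes is {M1, M2, M4, M5}, {M3}.

2 classes: {M1, M2, M4, M5}, {M3}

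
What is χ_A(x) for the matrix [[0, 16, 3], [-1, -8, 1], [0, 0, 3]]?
χ_A(x) = (x - 3)(x + 4)^2

xI - A = [[x, -16, -3], [1, x + 8, -1], [0, 0, x - 3]].

Expanding det(xI - A) along the first row:
det(xI - A) = + (x)·det([[x + 8, -1], [0, x - 3]]) - (-16)·det([[1, -1], [0, x - 3]]) + (-3)·det([[1, x + 8], [0, 0]]).

Evaluating gives χ_A(x) = x^3 + 5x^2 - 8x - 48 = (x - 3)(x + 4)^2.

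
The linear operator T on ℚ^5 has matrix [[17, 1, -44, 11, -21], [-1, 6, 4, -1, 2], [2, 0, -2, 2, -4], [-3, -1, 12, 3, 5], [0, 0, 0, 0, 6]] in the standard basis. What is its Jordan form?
The characteristic polynomial is det(xI - A) = (x - 6)^5, so the eigenvalues are 6 (algebraic multiplicity 5).

For λ = 6: rank(A - 6I) = 2, rank((A - 6I)^2) = 1, rank((A - 6I)^3) = 0. The eigenspace has dimension 5 - 2 = 3, so there are 3 Jordan blocks; the rank sequence gives block sizes [3, 1, 1].

Assembling the blocks gives the Jordan form J above.

J = [[6, 1, 0, 0, 0], [0, 6, 1, 0, 0], [0, 0, 6, 0, 0], [0, 0, 0, 6, 0], [0, 0, 0, 0, 6]]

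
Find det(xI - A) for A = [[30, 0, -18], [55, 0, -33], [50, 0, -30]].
χ_A(x) = x^3

xI - A = [[x - 30, 0, 18], [-55, x, 33], [-50, 0, x + 30]].

Expanding det(xI - A) along the first row:
det(xI - A) = + (x - 30)·det([[x, 33], [0, x + 30]]) - (0)·det([[-55, 33], [-50, x + 30]]) + (18)·det([[-55, x], [-50, 0]]).

Evaluating gives χ_A(x) = x^3.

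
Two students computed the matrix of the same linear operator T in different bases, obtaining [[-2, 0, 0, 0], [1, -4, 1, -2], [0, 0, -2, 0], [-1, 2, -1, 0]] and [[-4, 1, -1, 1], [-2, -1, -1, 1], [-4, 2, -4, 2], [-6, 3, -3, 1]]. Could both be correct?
Two matrices over a field are similar if and only if they have the same invariant factors.

Both A and B have characteristic polynomial (x + 2)^4 and minimal polynomial (x + 2)^2. Computing further, both have invariant factors x + 2, x + 2, (x + 2)^2. Hence A and B are similar.

Yes.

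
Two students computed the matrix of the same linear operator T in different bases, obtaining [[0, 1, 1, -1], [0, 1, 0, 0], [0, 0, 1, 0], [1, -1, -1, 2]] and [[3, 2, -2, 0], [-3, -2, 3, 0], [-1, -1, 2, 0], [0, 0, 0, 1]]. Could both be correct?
Two matrices over a field are similar if and only if they have the same invariant factors.

Both A and B have characteristic polynomial (x - 1)^4 and minimal polynomial (x - 1)^2. Computing further, both have invariant factors x - 1, x - 1, (x - 1)^2. Hence A and B are similar.

Yes.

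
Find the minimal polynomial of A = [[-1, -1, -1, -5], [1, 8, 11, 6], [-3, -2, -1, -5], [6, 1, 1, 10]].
The characteristic polynomial factors as (x - 5)^2(x - 3)^2. The minimal polynomial is ∏(x - λ)^{k_λ} where k_λ is the size of the largest Jordan block at λ.

For λ = 3: rank(A - 3I) = 3, and the largest Jordan block has size 2 (the smallest k with rank((A - 3I)^k) = rank((A - 3I)^(k+1))).
For λ = 5: rank(A - 5I) = 3, and the largest Jordan block has size 2 (the smallest k with rank((A - 5I)^k) = rank((A - 5I)^(k+1))).

So m_A(x) = (x - 5)^2(x - 3)^2.

m_A(x) = (x - 5)^2(x - 3)^2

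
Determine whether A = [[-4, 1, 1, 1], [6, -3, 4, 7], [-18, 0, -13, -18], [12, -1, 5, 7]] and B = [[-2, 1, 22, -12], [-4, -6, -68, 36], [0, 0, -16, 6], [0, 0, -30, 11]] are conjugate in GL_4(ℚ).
Yes.

Two matrices over a field are similar if and only if they have the same invariant factors.

Both A and B have characteristic polynomial (x + 1)(x + 4)^3 and minimal polynomial (x + 1)(x + 4)^2. Computing further, both have invariant factors x + 4, (x + 1)(x + 4)^2. Hence A and B are similar.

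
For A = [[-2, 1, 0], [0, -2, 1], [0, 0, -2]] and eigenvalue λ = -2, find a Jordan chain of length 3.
v_1 = [[1, 0, 1]]^T, v_2 = [[0, 1, 0]]^T, v_3 = [[1, 0, 0]]^T

We seek v_1 ∈ ker((A + 2I)^3) \ ker((A + 2I)^2), then set v_{i+1} = (A + 2I) v_i.

One such chain is v_1 = [[1, 0, 1]]^T, v_2 = [[0, 1, 0]]^T, v_3 = [[1, 0, 0]]^T. Check: (A + 2I) v_3 = [[0, 0, 0]]^T = 0.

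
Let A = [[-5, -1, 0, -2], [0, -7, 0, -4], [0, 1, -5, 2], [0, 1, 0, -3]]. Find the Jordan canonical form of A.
J = [[-5, 1, 0, 0], [0, -5, 0, 0], [0, 0, -5, 0], [0, 0, 0, -5]]

The characteristic polynomial is det(xI - A) = (x + 5)^4, so the eigenvalues are -5 (algebraic multiplicity 4).

For λ = -5: rank(A + 5I) = 1, rank((A + 5I)^2) = 0. The eigenspace has dimension 4 - 1 = 3, so there are 3 Jordan blocks; the rank sequence gives block sizes [2, 1, 1].

Assembling the blocks gives the Jordan form J above.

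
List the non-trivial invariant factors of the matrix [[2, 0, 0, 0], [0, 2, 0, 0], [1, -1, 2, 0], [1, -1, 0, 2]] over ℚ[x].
The Jordan structure of A has elementary divisors (x - 2)^2, (x - 2), (x - 2). Arranging the block sizes at each eigenvalue in decreasing order and taking row products gives the invariant factors.

Invariant factors (smallest first, each dividing the next): x - 2, x - 2, (x - 2)^2.

Check: the last factor (x - 2)^2 is the minimal polynomial, and the product (x - 2)^4 is the characteristic polynomial.

x - 2, x - 2, (x - 2)^2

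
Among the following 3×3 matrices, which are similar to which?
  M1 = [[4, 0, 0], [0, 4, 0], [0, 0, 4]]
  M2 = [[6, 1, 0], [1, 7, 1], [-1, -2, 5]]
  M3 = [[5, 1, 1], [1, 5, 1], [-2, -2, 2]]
Characteristic polynomials: χ_{M1} = (x - 4)^3, χ_{M2} = (x - 6)^3, χ_{M3} = (x - 4)^3.

{M1}: invariant factors x - 4, x - 4, x - 4.

{M2}: invariant factors (x - 6)^3.

{M3}: invariant factors x - 4, (x - 4)^2.

Matrices are similar if and only if their invariant-factor lists agree; the partition into similarity classes is {M1}, {M2}, {M3}.

3 classes: {M1}, {M2}, {M3}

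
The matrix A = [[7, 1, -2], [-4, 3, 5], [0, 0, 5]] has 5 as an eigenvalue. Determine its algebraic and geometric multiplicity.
algebraic multiplicity 3, geometric multiplicity 1

The characteristic polynomial is (x - 5)^3, so the factor x - 5 appears with exponent 3: the algebraic multiplicity is 3.

rank(A - 5I) = 2, so the eigenspace has dimension 3 - 2 = 1: the geometric multiplicity is 1.

Since 1 < 3, A is not diagonalizable.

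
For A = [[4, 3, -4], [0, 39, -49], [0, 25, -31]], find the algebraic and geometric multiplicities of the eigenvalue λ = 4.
algebraic multiplicity 3, geometric multiplicity 1

The characteristic polynomial is (x - 4)^3, so the factor x - 4 appears with exponent 3: the algebraic multiplicity is 3.

rank(A - 4I) = 2, so the eigenspace has dimension 3 - 2 = 1: the geometric multiplicity is 1.

Since 1 < 3, A is not diagonalizable.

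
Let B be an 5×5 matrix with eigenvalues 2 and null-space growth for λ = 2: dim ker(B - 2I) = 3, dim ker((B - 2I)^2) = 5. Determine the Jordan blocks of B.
λ = 2: successive nullity increments [3, 2] count blocks of size ≥ k; block sizes are [2, 2, 1].

Jordan blocks: (2, 2), (2, 2), (2, 1)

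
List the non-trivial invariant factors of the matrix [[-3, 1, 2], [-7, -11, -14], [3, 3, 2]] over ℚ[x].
The Jordan structure of A has elementary divisors (x + 4)^2, (x + 4). Arranging the block sizes at each eigenvalue in decreasing order and taking row products gives the invariant factors.

Invariant factors (smallest first, each dividing the next): x + 4, (x + 4)^2.

Check: the last factor (x + 4)^2 is the minimal polynomial, and the product (x + 4)^3 is the characteristic polynomial.

x + 4, (x + 4)^2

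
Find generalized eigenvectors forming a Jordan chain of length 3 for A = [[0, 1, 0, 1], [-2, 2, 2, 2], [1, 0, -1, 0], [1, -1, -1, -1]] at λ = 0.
v_1 = [[0, 0, 1, 0]]^T, v_2 = [[0, 2, -1, -1]]^T, v_3 = [[1, 0, 1, 0]]^T

We seek v_1 ∈ ker(A^3) \ ker(A^2), then set v_{i+1} = A v_i.

One such chain is v_1 = [[0, 0, 1, 0]]^T, v_2 = [[0, 2, -1, -1]]^T, v_3 = [[1, 0, 1, 0]]^T. Check: A v_3 = [[0, 0, 0, 0]]^T = 0.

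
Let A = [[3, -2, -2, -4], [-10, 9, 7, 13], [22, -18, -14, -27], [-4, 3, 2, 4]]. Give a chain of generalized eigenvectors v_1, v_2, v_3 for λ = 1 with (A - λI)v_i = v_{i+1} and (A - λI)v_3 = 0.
We seek v_1 ∈ ker((A - I)^3) \ ker((A - I)^2), then set v_{i+1} = (A - I) v_i.

One such chain is v_1 = [[1, 2, -1, 0]]^T, v_2 = [[0, -1, 1, 0]]^T, v_3 = [[0, -1, 3, -1]]^T. Check: (A - I) v_3 = [[0, 0, 0, 0]]^T = 0.

v_1 = [[1, 2, -1, 0]]^T, v_2 = [[0, -1, 1, 0]]^T, v_3 = [[0, -1, 3, -1]]^T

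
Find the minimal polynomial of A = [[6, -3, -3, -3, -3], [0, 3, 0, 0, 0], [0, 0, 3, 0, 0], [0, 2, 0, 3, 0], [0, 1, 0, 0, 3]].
m_A(x) = (x - 6)(x - 3)^2

The characteristic polynomial factors as (x - 6)(x - 3)^4. The minimal polynomial is ∏(x - λ)^{k_λ} where k_λ is the size of the largest Jordan block at λ.

For λ = 3: rank(A - 3I) = 2, and the largest Jordan block has size 2 (the smallest k with rank((A - 3I)^k) = rank((A - 3I)^(k+1))).
For λ = 6: rank(A - 6I) = 4, and the largest Jordan block has size 1 (the smallest k with rank((A - 6I)^k) = rank((A - 6I)^(k+1))).

So m_A(x) = (x - 6)(x - 3)^2.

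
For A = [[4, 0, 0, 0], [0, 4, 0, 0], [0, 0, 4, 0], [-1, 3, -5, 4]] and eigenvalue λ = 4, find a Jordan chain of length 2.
v_1 = [[0, 2, 1, 0]]^T, v_2 = [[0, 0, 0, 1]]^T

We seek v_1 ∈ ker((A - 4I)^2) \ ker(A - 4I), then set v_{i+1} = (A - 4I) v_i.

One such chain is v_1 = [[0, 2, 1, 0]]^T, v_2 = [[0, 0, 0, 1]]^T. Check: (A - 4I) v_2 = [[0, 0, 0, 0]]^T = 0.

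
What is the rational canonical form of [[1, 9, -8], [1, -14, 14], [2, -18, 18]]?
R = [[0, 0, 10], [1, 0, -11], [0, 1, 5]]

The invariant factors of A (the non-unit diagonal entries of the Smith normal form of xI - A over ℚ[x]) are (x - 2)(x^2 - 3x + 5), each dividing the next. The characteristic polynomial is their product, (x - 2)(x^2 - 3x + 5).

The rational canonical form is the block-diagonal matrix of companion matrices C(f_i):
R = [[0, 0, 10], [1, 0, -11], [0, 1, 5]].

Note the characteristic polynomial does not split into linear factors over ℚ, so A has no Jordan form over ℚ; the rational canonical form exists over any field.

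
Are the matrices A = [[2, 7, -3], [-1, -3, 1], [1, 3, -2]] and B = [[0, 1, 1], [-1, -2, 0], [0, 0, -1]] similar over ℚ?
Yes.

Two matrices over a field are similar if and only if they have the same invariant factors.

Both A and B have characteristic polynomial (x + 1)^3 and minimal polynomial (x + 1)^3. Computing further, both have invariant factors (x + 1)^3. Hence A and B are similar.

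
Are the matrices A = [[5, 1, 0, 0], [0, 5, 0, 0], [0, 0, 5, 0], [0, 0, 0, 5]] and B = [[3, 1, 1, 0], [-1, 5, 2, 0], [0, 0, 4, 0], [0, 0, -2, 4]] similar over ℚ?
No.

trace(A) = 20 but trace(B) = 16. The trace is a similarity invariant, so A and B are not similar.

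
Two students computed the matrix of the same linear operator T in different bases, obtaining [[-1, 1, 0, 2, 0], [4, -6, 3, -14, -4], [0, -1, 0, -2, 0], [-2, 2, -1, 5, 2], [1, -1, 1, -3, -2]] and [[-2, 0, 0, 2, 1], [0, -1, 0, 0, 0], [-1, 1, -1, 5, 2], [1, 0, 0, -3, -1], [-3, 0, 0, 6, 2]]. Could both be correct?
No.

trace(A) = -4 but trace(B) = -5. The trace is a similarity invariant, so A and B are not similar.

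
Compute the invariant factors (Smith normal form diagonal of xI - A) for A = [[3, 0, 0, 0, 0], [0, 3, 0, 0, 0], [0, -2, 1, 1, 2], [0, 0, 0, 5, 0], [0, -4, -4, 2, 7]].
The Jordan structure of A has elementary divisors (x - 3), (x - 3), (x - 3), (x - 5)^2. Arranging the block sizes at each eigenvalue in decreasing order and taking row products gives the invariant factors.

Invariant factors (smallest first, each dividing the next): x - 3, x - 3, (x - 5)^2(x - 3).

Check: the last factor (x - 5)^2(x - 3) is the minimal polynomial, and the product (x - 5)^2(x - 3)^3 is the characteristic polynomial.

x - 3, x - 3, (x - 5)^2(x - 3)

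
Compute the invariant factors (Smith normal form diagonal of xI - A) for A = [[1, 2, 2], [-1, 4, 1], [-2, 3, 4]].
The Jordan structure of A has elementary divisors (x - 3)^3. Arranging the block sizes at each eigenvalue in decreasing order and taking row products gives the invariant factors.

Invariant factors (smallest first, each dividing the next): (x - 3)^3.

Check: the last factor (x - 3)^3 is the minimal polynomial, and the product (x - 3)^3 is the characteristic polynomial.

(x - 3)^3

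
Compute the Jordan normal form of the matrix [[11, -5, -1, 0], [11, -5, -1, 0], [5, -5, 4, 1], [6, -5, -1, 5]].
J = [[0, 0, 0, 0], [0, 5, 1, 0], [0, 0, 5, 1], [0, 0, 0, 5]]

The characteristic polynomial is det(xI - A) = x(x - 5)^3, so the eigenvalues are 0 (algebraic multiplicity 1), 5 (algebraic multiplicity 3).

For λ = 0: algebraic multiplicity 1 gives one 1×1 block.

For λ = 5: rank(A - 5I) = 3, rank((A - 5I)^2) = 2, rank((A - 5I)^3) = 1. The eigenspace has dimension 4 - 3 = 1, so there is 1 Jordan block; the rank sequence gives block sizes [3].

Assembling the blocks gives the Jordan form J above.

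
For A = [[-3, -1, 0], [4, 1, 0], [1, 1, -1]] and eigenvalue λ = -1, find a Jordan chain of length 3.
We seek v_1 ∈ ker((A + I)^3) \ ker((A + I)^2), then set v_{i+1} = (A + I) v_i.

One such chain is v_1 = [[1, -1, 0]]^T, v_2 = [[-1, 2, 0]]^T, v_3 = [[0, 0, 1]]^T. Check: (A + I) v_3 = [[0, 0, 0]]^T = 0.

v_1 = [[1, -1, 0]]^T, v_2 = [[-1, 2, 0]]^T, v_3 = [[0, 0, 1]]^T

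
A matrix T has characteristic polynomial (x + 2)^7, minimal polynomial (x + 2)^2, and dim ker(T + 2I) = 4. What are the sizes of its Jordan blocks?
Jordan blocks: (-2, 2), (-2, 2), (-2, 2), (-2, 1)

λ = -2: algebraic multiplicity 7 (exponent in χ_T), largest block size 2 (exponent in m_T), 4 blocks (geometric multiplicity). These force block sizes [2, 2, 2, 1].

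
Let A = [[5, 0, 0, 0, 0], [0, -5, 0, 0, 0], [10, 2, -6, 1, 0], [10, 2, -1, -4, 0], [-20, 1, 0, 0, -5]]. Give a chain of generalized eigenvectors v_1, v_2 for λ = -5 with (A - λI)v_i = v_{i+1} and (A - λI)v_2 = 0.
We seek v_1 ∈ ker((A + 5I)^2) \ ker(A + 5I), then set v_{i+1} = (A + 5I) v_i.

One such chain is v_1 = [[0, 1, 0, -2, 3]]^T, v_2 = [[0, 0, 0, 0, 1]]^T. Check: (A + 5I) v_2 = [[0, 0, 0, 0, 0]]^T = 0.

v_1 = [[0, 1, 0, -2, 3]]^T, v_2 = [[0, 0, 0, 0, 1]]^T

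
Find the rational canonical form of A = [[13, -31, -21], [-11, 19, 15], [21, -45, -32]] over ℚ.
R = [[0, 0, 2], [1, 0, 2], [0, 1, 0]]

The invariant factors of A (the non-unit diagonal entries of the Smith normal form of xI - A over ℚ[x]) are x^3 - 2x - 2, each dividing the next. The characteristic polynomial is their product, x^3 - 2x - 2.

The rational canonical form is the block-diagonal matrix of companion matrices C(f_i):
R = [[0, 0, 2], [1, 0, 2], [0, 1, 0]].

Note the characteristic polynomial does not split into linear factors over ℚ, so A has no Jordan form over ℚ; the rational canonical form exists over any field.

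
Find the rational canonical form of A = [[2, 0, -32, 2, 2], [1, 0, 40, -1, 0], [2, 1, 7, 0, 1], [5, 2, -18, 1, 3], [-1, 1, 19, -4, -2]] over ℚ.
R = [[0, 0, 0, 0, 32], [1, 0, 0, 0, 16], [0, 1, 0, 0, -14], [0, 0, 1, 0, -14], [0, 0, 0, 1, 8]]

The invariant factors of A (the non-unit diagonal entries of the Smith normal form of xI - A over ℚ[x]) are (x - 4)^2(x^3 - 2x - 2), each dividing the next. The characteristic polynomial is their product, (x - 4)^2(x^3 - 2x - 2).

The rational canonical form is the block-diagonal matrix of companion matrices C(f_i):
R = [[0, 0, 0, 0, 32], [1, 0, 0, 0, 16], [0, 1, 0, 0, -14], [0, 0, 1, 0, -14], [0, 0, 0, 1, 8]].

Note the characteristic polynomial does not split into linear factors over ℚ, so A has no Jordan form over ℚ; the rational canonical form exists over any field.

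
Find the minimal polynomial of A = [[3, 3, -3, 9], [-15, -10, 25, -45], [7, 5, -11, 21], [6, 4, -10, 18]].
m_A(x) = x^3

The characteristic polynomial factors as x^4. The minimal polynomial is ∏(x - λ)^{k_λ} where k_λ is the size of the largest Jordan block at λ.

For λ = 0: rank(A) = 2, and the largest Jordan block has size 3 (the smallest k with rank(A^k) = rank(A^(k+1))).

So m_A(x) = x^3.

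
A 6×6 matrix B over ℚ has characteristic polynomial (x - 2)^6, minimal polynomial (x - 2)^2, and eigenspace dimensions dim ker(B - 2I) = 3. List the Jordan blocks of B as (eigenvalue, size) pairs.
λ = 2: algebraic multiplicity 6 (exponent in χ_B), largest block size 2 (exponent in m_B), 3 blocks (geometric multiplicity). These force block sizes [2, 2, 2].

Jordan blocks: (2, 2), (2, 2), (2, 2)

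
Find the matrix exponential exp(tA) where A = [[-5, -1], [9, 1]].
A has Jordan form J = [[-2, 1], [0, -2]] with A = PJP^{-1}, so e^{tA} = P e^{tJ} P^{-1}.

For a Jordan block J_k(λ), e^{tJ_k(λ)} = e^{λt} · (I + tN + t^2 N^2/2! + ... + t^{k-1} N^{k-1}/(k-1)!) where N is the nilpotent superdiagonal part.

Assembling the blocks and conjugating back gives the entries of e^{tA} as shown above.

e^{tA} = [[(1 - 3*t)*e^{-2*t}, -t*e^{-2*t}], [9*t*e^{-2*t}, (3*t + 1)*e^{-2*t}]]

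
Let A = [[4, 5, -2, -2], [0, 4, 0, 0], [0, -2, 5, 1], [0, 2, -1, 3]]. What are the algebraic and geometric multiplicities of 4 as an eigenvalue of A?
algebraic multiplicity 4, geometric multiplicity 2

The characteristic polynomial is (x - 4)^4, so the factor x - 4 appears with exponent 4: the algebraic multiplicity is 4.

rank(A - 4I) = 2, so the eigenspace has dimension 4 - 2 = 2: the geometric multiplicity is 2.

Since 2 < 4, A is not diagonalizable.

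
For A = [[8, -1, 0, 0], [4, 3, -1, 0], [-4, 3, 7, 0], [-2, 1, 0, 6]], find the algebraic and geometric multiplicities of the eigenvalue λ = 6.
The characteristic polynomial is (x - 6)^4, so the factor x - 6 appears with exponent 4: the algebraic multiplicity is 4.

rank(A - 6I) = 2, so the eigenspace has dimension 4 - 2 = 2: the geometric multiplicity is 2.

Since 2 < 4, A is not diagonalizable.

algebraic multiplicity 4, geometric multiplicity 2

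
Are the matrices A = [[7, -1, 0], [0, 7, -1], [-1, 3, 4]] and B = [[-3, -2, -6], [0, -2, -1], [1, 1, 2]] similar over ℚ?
trace(A) = 18 but trace(B) = -3. The trace is a similarity invariant, so A and B are not similar.

No.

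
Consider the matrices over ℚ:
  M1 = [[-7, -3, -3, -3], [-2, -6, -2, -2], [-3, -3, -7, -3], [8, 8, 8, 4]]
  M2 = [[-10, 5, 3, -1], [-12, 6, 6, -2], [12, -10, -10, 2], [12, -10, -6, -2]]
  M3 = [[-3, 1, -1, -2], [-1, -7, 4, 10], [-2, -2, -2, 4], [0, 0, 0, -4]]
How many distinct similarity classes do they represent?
2 classes: {M1, M2}, {M3}

Characteristic polynomials: χ_{M1} = (x + 4)^4, χ_{M2} = (x + 4)^4, χ_{M3} = (x + 4)^4.

{M1, M2}: invariant factors x + 4, x + 4, (x + 4)^2.

{M3}: invariant factors x + 4, (x + 4)^3.

Matrices are similar if and only if their invariant-factor lists agree; the partition into similarity classes is {M1, M2}, {M3}.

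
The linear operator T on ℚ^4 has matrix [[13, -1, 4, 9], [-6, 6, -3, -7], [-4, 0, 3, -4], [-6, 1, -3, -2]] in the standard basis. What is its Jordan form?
The characteristic polynomial is det(xI - A) = (x - 5)^4, so the eigenvalues are 5 (algebraic multiplicity 4).

For λ = 5: rank(A - 5I) = 2, rank((A - 5I)^2) = 0. The eigenspace has dimension 4 - 2 = 2, so there are 2 Jordan blocks; the rank sequence gives block sizes [2, 2].

Assembling the blocks gives the Jordan form J above.

J = [[5, 1, 0, 0], [0, 5, 0, 0], [0, 0, 5, 1], [0, 0, 0, 5]]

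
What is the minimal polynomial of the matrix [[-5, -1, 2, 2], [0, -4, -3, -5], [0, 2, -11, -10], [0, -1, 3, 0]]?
The characteristic polynomial factors as (x + 5)^4. The minimal polynomial is ∏(x - λ)^{k_λ} where k_λ is the size of the largest Jordan block at λ.

For λ = -5: rank(A + 5I) = 2, and the largest Jordan block has size 3 (the smallest k with rank((A + 5I)^k) = rank((A + 5I)^(k+1))).

So m_A(x) = (x + 5)^3.

m_A(x) = (x + 5)^3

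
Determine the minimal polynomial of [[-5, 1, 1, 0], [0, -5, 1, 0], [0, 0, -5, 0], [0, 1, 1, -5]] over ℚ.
The characteristic polynomial factors as (x + 5)^4. The minimal polynomial is ∏(x - λ)^{k_λ} where k_λ is the size of the largest Jordan block at λ.

For λ = -5: rank(A + 5I) = 2, and the largest Jordan block has size 3 (the smallest k with rank((A + 5I)^k) = rank((A + 5I)^(k+1))).

So m_A(x) = (x + 5)^3.

m_A(x) = (x + 5)^3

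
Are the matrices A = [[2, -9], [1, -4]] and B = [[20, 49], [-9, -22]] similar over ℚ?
Yes.

Two matrices over a field are similar if and only if they have the same invariant factors.

Both A and B have characteristic polynomial (x + 1)^2 and minimal polynomial (x + 1)^2. Computing further, both have invariant factors (x + 1)^2. Hence A and B are similar.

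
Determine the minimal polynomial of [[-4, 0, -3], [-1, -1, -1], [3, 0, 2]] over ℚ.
The characteristic polynomial factors as (x + 1)^3. The minimal polynomial is ∏(x - λ)^{k_λ} where k_λ is the size of the largest Jordan block at λ.

For λ = -1: rank(A + I) = 1, and the largest Jordan block has size 2 (the smallest k with rank((A + I)^k) = rank((A + I)^(k+1))).

So m_A(x) = (x + 1)^2.

m_A(x) = (x + 1)^2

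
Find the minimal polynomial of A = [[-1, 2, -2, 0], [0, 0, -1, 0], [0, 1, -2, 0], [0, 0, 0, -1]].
The characteristic polynomial factors as (x + 1)^4. The minimal polynomial is ∏(x - λ)^{k_λ} where k_λ is the size of the largest Jordan block at λ.

For λ = -1: rank(A + I) = 1, and the largest Jordan block has size 2 (the smallest k with rank((A + I)^k) = rank((A + I)^(k+1))).

So m_A(x) = (x + 1)^2.

m_A(x) = (x + 1)^2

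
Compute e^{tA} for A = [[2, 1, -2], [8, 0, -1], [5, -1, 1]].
A has Jordan form J = [[1, 1, 0], [0, 1, 1], [0, 0, 1]] with A = PJP^{-1}, so e^{tA} = P e^{tJ} P^{-1}.

For a Jordan block J_k(λ), e^{tJ_k(λ)} = e^{λt} · (I + tN + t^2 N^2/2! + ... + t^{k-1} N^{k-1}/(k-1)!) where N is the nilpotent superdiagonal part.

Assembling the blocks and conjugating back gives the entries of e^{tA} as shown above.

e^{tA} = [[(-t^2/2 + t + 1)*e^{t}, t*(t + 1)*e^{t}, t*(-3*t - 4)*e^{t}/2], [t*(16 - 5*t)*e^{t}/2, (5*t^2 - t + 1)*e^{t}, t*(-15*t - 2)*e^{t}/2], [t*(10 - 3*t)*e^{t}/2, t*(3*t - 1)*e^{t}, (2 - 9*t^2)*e^{t}/2]]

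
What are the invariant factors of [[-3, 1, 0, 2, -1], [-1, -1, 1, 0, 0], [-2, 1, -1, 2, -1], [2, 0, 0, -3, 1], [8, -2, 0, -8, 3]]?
The Jordan structure of A has elementary divisors (x + 1)^3, (x + 1)^2. Arranging the block sizes at each eigenvalue in decreasing order and taking row products gives the invariant factors.

Invariant factors (smallest first, each dividing the next): (x + 1)^2, (x + 1)^3.

Check: the last factor (x + 1)^3 is the minimal polynomial, and the product (x + 1)^5 is the characteristic polynomial.

(x + 1)^2, (x + 1)^3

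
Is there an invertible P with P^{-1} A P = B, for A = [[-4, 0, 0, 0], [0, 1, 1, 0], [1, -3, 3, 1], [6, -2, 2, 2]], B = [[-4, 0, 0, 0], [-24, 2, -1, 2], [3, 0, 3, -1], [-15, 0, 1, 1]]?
Yes.

Two matrices over a field are similar if and only if they have the same invariant factors.

Both A and B have characteristic polynomial (x - 2)^3(x + 4) and minimal polynomial (x - 2)^3(x + 4). Computing further, both have invariant factors (x - 2)^3(x + 4). Hence A and B are similar.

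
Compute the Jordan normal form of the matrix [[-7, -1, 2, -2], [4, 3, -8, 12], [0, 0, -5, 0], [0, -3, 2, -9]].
J = [[-5, 1, 0, 0], [0, -5, 0, 0], [0, 0, -5, 0], [0, 0, 0, -3]]

The characteristic polynomial is det(xI - A) = (x + 3)(x + 5)^3, so the eigenvalues are -5 (algebraic multiplicity 3), -3 (algebraic multiplicity 1).

For λ = -5: rank(A + 5I) = 2, rank((A + 5I)^2) = 1. The eigenspace has dimension 4 - 2 = 2, so there are 2 Jordan blocks; the rank sequence gives block sizes [2, 1].

For λ = -3: algebraic multiplicity 1 gives one 1×1 block.

Assembling the blocks gives the Jordan form J above.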